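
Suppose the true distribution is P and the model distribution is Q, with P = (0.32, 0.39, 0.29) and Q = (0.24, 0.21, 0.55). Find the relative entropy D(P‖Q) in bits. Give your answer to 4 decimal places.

0.2133 bits

D(P‖Q) = Σ p·log₂(p/q).
  0.32·log₂(0.32/0.24) = 0.13281
  0.39·log₂(0.39/0.21) = 0.34830
  0.29·log₂(0.29/0.55) = -0.26778
D(P‖Q) = 0.2133 bits.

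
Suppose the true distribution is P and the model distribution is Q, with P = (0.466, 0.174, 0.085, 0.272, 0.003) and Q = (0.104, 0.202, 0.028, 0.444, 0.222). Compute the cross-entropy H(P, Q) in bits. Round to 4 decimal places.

H(P,Q) = −Σ p·log₂ q.
  −0.466·log₂(0.104) = 1.52165
  −0.174·log₂(0.202) = 0.40152
  −0.085·log₂(0.028) = 0.43847
  −0.272·log₂(0.444) = 0.31861
  −0.003·log₂(0.222) = 0.00651
H(P,Q) = 2.6868 bits.

2.6868 bits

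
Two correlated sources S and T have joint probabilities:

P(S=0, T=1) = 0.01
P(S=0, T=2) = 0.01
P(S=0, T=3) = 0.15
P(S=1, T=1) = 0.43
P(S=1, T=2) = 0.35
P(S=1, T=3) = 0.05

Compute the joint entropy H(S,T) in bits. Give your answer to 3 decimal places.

1.813 bits

H(S,T) = −Σ p(x,y)·log₂ p(x,y) over all 6 cells.
  cell (0,1): −0.01·log₂0.01 = 0.0664
  cell (0,2): −0.01·log₂0.01 = 0.0664
  cell (0,3): −0.15·log₂0.15 = 0.4105
  cell (1,1): −0.43·log₂0.43 = 0.5236
  cell (1,2): −0.35·log₂0.35 = 0.5301
  cell (1,3): −0.05·log₂0.05 = 0.2161
Sum = 1.813 bits.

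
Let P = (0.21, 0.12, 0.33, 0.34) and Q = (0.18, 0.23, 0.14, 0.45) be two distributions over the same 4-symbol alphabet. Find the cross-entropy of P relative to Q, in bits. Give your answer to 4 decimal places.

2.1017 bits

H(P,Q) = −Σ p·log₂ q.
  −0.21·log₂(0.18) = 0.51953
  −0.12·log₂(0.23) = 0.25444
  −0.33·log₂(0.14) = 0.93605
  −0.34·log₂(0.45) = 0.39168
H(P,Q) = 2.1017 bits.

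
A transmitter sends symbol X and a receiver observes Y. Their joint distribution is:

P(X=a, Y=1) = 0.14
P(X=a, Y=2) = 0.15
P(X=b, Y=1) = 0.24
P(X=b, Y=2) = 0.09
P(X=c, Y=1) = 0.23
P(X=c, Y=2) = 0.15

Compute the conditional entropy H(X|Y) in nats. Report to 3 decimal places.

1.073 nats

Marginals: p(X) = (0.2900, 0.3300, 0.3800), p(Y) = (0.6100, 0.3900).
H(X|Y) = Σ p(Y) · H(X|Y=·).
  Y=1: p=0.6100, H(X|Y=1) = 1.0726
  Y=2: p=0.3900, H(X|Y=2) = 1.0734
Weighted sum = 1.073 nats.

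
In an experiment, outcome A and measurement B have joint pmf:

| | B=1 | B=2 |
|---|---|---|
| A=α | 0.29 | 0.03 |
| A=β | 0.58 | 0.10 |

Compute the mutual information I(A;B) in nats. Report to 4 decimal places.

Marginals: p(A) = (0.3200, 0.6800), p(B) = (0.8700, 0.1300).
I(A;B) = Σ p(x,y)·ln[p(x,y)/(p(x)p(y))].
  (α,1): 0.29·ln(1.0417) = 0.01184
  (α,2): 0.03·ln(0.7212) = -0.00981
  (β,1): 0.58·ln(0.9804) = -0.01149
  (β,2): 0.10·ln(1.1312) = 0.01233
Sum = 0.0029 nats.

0.0029 nats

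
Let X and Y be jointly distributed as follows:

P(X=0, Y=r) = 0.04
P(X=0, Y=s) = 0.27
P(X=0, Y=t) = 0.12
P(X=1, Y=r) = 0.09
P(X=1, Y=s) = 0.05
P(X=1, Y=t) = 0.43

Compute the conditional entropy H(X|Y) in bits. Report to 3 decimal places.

Marginals: p(X) = (0.4300, 0.5700), p(Y) = (0.1300, 0.3200, 0.5500).
H(X|Y) = Σ p(Y) · H(X|Y=·).
  Y=r: p=0.1300, H(X|Y=r) = 0.8905
  Y=s: p=0.3200, H(X|Y=s) = 0.6253
  Y=t: p=0.5500, H(X|Y=t) = 0.7568
Weighted sum = 0.732 bits.

0.732 bits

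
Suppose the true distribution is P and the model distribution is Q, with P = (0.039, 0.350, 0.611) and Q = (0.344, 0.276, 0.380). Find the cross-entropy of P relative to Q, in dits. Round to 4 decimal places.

0.4705 dits

H(P,Q) = −Σ p·log₁₀ q.
  −0.039·log₁₀(0.344) = 0.01807
  −0.350·log₁₀(0.276) = 0.19568
  −0.611·log₁₀(0.380) = 0.25675
H(P,Q) = 0.4705 dits.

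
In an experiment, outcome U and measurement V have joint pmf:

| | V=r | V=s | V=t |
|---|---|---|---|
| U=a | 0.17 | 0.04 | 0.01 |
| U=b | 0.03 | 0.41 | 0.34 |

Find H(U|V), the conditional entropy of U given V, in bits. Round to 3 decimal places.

Chain rule: H(U|V) = H(U,V) − H(V).
Marginals: p(U) = (0.2200, 0.7800), p(V) = (0.2000, 0.4500, 0.3500).
H(U,V) = 1.8951 bits; H(V) = 1.5129 bits.
H(U|V) = 1.8951 − 1.5129 = 0.382 bits.

0.382 bits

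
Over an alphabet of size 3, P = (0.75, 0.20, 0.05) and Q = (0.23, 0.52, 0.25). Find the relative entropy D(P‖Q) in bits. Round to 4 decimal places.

D(P‖Q) = Σ p·log₂(p/q).
  0.75·log₂(0.75/0.23) = 1.27894
  0.20·log₂(0.20/0.52) = -0.27570
  0.05·log₂(0.05/0.25) = -0.11610
D(P‖Q) = 0.8871 bits.

0.8871 bits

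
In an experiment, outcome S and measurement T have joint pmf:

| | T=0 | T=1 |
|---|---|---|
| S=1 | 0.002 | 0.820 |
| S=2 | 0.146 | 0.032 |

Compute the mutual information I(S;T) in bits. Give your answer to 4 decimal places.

0.4636 bits

Marginals: p(S) = (0.8220, 0.1780), p(T) = (0.1480, 0.8520).
I(S;T) = Σ p(x,y)·log₂[p(x,y)/(p(x)p(y))].
  (1,0): 0.002·log₂(0.0164) = -0.01185
  (1,1): 0.820·log₂(1.1709) = 0.18660
  (2,0): 0.146·log₂(5.5421) = 0.36068
  (2,1): 0.032·log₂(0.2110) = -0.07183
Sum = 0.4636 bits.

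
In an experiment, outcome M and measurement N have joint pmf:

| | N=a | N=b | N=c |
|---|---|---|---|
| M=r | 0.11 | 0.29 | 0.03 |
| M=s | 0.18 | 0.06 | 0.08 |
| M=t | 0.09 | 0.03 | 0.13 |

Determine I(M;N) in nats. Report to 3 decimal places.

Marginals: p(M) = (0.4300, 0.3200, 0.2500), p(N) = (0.3800, 0.3800, 0.2400).
I(M;N) = H(M) + H(N) − H(M,N).
H(M) = 1.0741, H(N) = 1.0779, H(M,N) = 1.9736.
I(M;N) = 1.0741 + 1.0779 − 1.9736 = 0.178 nats.

0.178 nats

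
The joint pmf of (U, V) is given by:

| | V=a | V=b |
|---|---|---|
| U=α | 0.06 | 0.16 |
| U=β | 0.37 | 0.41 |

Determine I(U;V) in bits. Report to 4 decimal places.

0.0213 bits

Marginals: p(U) = (0.2200, 0.7800), p(V) = (0.4300, 0.5700).
I(U;V) = H(U) + H(V) − H(U,V).
H(U) = 0.7602, H(V) = 0.9858, H(U,V) = 1.7247.
I(U;V) = 0.7602 + 0.9858 − 1.7247 = 0.0213 bits.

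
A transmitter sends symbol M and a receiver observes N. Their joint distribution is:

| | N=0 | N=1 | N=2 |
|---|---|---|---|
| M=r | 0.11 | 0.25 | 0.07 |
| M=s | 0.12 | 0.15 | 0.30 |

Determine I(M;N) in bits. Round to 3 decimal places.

Marginals: p(M) = (0.4300, 0.5700), p(N) = (0.2300, 0.4000, 0.3700).
I(M;N) = Σ p(x,y)·log₂[p(x,y)/(p(x)p(y))].
  (r,0): 0.11·log₂(1.1122) = 0.0169
  (r,1): 0.25·log₂(1.4535) = 0.1349
  (r,2): 0.07·log₂(0.4400) = -0.0829
  (s,0): 0.12·log₂(0.9153) = -0.0153
  (s,1): 0.15·log₂(0.6579) = -0.0906
  (s,2): 0.30·log₂(1.4225) = 0.1525
Sum = 0.115 bits.

0.115 bits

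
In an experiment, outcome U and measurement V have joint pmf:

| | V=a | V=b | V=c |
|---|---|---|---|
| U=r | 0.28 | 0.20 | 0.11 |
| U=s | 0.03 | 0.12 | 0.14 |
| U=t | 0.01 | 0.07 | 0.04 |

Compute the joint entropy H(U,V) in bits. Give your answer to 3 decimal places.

2.766 bits

H(U,V) = −Σ p(x,y)·log₂ p(x,y) over all 9 cells.
  cell (r,a): −0.28·log₂0.28 = 0.5142
  cell (r,b): −0.20·log₂0.20 = 0.4644
  cell (r,c): −0.11·log₂0.11 = 0.3503
  cell (s,a): −0.03·log₂0.03 = 0.1518
  cell (s,b): −0.12·log₂0.12 = 0.3671
  cell (s,c): −0.14·log₂0.14 = 0.3971
  cell (t,a): −0.01·log₂0.01 = 0.0664
  cell (t,b): −0.07·log₂0.07 = 0.2686
  cell (t,c): −0.04·log₂0.04 = 0.1858
Sum = 2.766 bits.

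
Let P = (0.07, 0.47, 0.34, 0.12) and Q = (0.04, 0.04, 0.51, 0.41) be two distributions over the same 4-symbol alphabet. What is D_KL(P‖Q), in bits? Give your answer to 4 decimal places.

1.3156 bits

D(P‖Q) = Σ p·log₂(p/q).
  0.07·log₂(0.07/0.04) = 0.05651
  0.47·log₂(0.47/0.04) = 1.67066
  0.34·log₂(0.34/0.51) = -0.19889
  0.12·log₂(0.12/0.41) = -0.21271
D(P‖Q) = 1.3156 bits.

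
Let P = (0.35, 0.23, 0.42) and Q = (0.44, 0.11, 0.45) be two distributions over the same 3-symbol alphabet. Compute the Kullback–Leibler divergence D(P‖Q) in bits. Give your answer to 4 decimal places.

0.0874 bits

D(P‖Q) = Σ p·log₂(p/q).
  0.35·log₂(0.35/0.44) = -0.11555
  0.23·log₂(0.23/0.11) = 0.24475
  0.42·log₂(0.42/0.45) = -0.04180
D(P‖Q) = 0.0874 bits.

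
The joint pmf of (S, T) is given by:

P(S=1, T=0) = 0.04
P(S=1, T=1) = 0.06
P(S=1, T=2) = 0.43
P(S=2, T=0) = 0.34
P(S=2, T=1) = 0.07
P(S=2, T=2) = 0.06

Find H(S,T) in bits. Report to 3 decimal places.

1.994 bits

H(S,T) = −Σ p(x,y)·log₂ p(x,y) over all 6 cells.
  cell (1,0): −0.04·log₂0.04 = 0.1858
  cell (1,1): −0.06·log₂0.06 = 0.2435
  cell (1,2): −0.43·log₂0.43 = 0.5236
  cell (2,0): −0.34·log₂0.34 = 0.5292
  cell (2,1): −0.07·log₂0.07 = 0.2686
  cell (2,2): −0.06·log₂0.06 = 0.2435
Sum = 1.994 bits.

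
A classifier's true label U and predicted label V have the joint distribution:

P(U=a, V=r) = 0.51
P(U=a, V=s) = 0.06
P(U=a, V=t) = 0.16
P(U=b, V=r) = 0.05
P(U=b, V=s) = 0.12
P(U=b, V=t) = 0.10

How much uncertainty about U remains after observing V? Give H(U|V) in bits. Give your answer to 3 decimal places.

0.658 bits

Marginals: p(U) = (0.7300, 0.2700), p(V) = (0.5600, 0.1800, 0.2600).
H(U|V) = Σ p(V) · H(U|V=·).
  V=r: p=0.5600, H(U|V=r) = 0.4341
  V=s: p=0.1800, H(U|V=s) = 0.9183
  V=t: p=0.2600, H(U|V=t) = 0.9612
Weighted sum = 0.658 bits.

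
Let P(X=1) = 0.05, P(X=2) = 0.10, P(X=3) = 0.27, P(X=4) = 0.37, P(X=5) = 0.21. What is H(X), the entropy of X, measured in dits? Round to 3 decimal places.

H(X) = −Σ p·log₁₀ p.
  −(0.05)·log₁₀(0.05) = 0.0651
  −(0.10)·log₁₀(0.10) = 0.1000
  −(0.27)·log₁₀(0.27) = 0.1535
  −(0.37)·log₁₀(0.37) = 0.1598
  −(0.21)·log₁₀(0.21) = 0.1423
Sum: 0.0651 + 0.1000 + 0.1535 + 0.1598 + 0.1423 = 0.621 dits.

0.621 dits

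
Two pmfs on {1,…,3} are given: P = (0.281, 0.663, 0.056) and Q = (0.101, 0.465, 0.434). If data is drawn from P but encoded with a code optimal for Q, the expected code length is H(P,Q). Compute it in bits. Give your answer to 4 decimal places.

H(P,Q) = −Σ p·log₂ q.
  −0.281·log₂(0.101) = 0.92943
  −0.663·log₂(0.465) = 0.73241
  −0.056·log₂(0.434) = 0.06744
H(P,Q) = 1.7293 bits.

1.7293 bits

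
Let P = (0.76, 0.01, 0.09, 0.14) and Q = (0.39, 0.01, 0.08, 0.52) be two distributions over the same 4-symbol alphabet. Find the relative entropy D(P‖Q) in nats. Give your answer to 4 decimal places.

0.3339 nats

D(P‖Q) = Σ p·ln(p/q).
  0.76·ln(0.76/0.39) = 0.50705
  0.01·ln(0.01/0.01) = 0.00000
  0.09·ln(0.09/0.08) = 0.01060
  0.14·ln(0.14/0.52) = -0.18371
D(P‖Q) = 0.3339 nats.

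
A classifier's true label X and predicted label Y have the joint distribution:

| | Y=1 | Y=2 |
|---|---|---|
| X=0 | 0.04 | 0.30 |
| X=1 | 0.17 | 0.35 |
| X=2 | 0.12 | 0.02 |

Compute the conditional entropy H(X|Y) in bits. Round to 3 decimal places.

Marginals: p(X) = (0.3400, 0.5200, 0.1400), p(Y) = (0.3300, 0.6700).
H(X|Y) = Σ p(Y) · H(X|Y=·).
  Y=1: p=0.3300, H(X|Y=1) = 1.3927
  Y=2: p=0.6700, H(X|Y=2) = 1.1596
Weighted sum = 1.237 bits.

1.237 bits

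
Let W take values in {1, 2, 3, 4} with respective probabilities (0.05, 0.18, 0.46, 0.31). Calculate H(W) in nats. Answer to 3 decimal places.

1.179 nats

H(W) = −Σ p·ln p.
  −(0.05)·ln(0.05) = 0.1498
  −(0.18)·ln(0.18) = 0.3087
  −(0.46)·ln(0.46) = 0.3572
  −(0.31)·ln(0.31) = 0.3631
Sum: 0.1498 + 0.3087 + 0.3572 + 0.3631 = 1.179 nats.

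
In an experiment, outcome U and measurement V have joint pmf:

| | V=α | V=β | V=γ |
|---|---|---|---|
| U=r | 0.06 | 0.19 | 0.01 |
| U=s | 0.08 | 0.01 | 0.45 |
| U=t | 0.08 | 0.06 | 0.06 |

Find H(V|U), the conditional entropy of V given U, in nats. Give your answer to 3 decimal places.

Marginals: p(U) = (0.2600, 0.5400, 0.2000), p(V) = (0.2200, 0.2600, 0.5200).
H(V|U) = Σ p(U) · H(V|U=·).
  U=r: p=0.2600, H(V|U=r) = 0.6929
  U=s: p=0.5400, H(V|U=s) = 0.5087
  U=t: p=0.2000, H(V|U=t) = 1.0889
Weighted sum = 0.673 nats.

0.673 nats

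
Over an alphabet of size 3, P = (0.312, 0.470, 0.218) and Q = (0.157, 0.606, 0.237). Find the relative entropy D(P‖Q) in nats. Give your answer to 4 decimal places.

D(P‖Q) = Σ p·ln(p/q).
  0.312·ln(0.312/0.157) = 0.21427
  0.470·ln(0.470/0.606) = -0.11945
  0.218·ln(0.218/0.237) = -0.01822
D(P‖Q) = 0.0766 nats.

0.0766 nats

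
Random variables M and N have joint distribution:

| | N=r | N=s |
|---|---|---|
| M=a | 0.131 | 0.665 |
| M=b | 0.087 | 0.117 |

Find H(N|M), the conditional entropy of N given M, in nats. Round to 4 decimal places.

Chain rule: H(N|M) = H(M,N) − H(M).
Marginals: p(M) = (0.7960, 0.2040), p(N) = (0.2180, 0.7820).
H(M,N) = 1.0010 nats; H(M) = 0.5059 nats.
H(N|M) = 1.0010 − 0.5059 = 0.4951 nats.

0.4951 nats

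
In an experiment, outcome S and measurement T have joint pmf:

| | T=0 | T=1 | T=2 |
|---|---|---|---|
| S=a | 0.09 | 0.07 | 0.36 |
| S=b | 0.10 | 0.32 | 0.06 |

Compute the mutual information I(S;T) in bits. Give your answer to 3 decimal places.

0.296 bits

Marginals: p(S) = (0.5200, 0.4800), p(T) = (0.1900, 0.3900, 0.4200).
I(S;T) = H(S) + H(T) − H(S,T).
H(S) = 0.9988, H(T) = 1.5107, H(S,T) = 2.2136.
I(S;T) = 0.9988 + 1.5107 − 2.2136 = 0.296 bits.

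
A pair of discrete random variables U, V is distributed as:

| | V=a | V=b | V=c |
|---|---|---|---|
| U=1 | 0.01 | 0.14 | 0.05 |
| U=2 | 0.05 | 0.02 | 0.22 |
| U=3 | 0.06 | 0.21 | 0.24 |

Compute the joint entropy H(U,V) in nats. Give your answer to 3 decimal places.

H(U,V) = −Σ p(x,y)·ln p(x,y) over all 9 cells.
  cell (1,a): −0.01·ln0.01 = 0.0461
  cell (1,b): −0.14·ln0.14 = 0.2753
  cell (1,c): −0.05·ln0.05 = 0.1498
  cell (2,a): −0.05·ln0.05 = 0.1498
  cell (2,b): −0.02·ln0.02 = 0.0782
  cell (2,c): −0.22·ln0.22 = 0.3331
  cell (3,a): −0.06·ln0.06 = 0.1688
  cell (3,b): −0.21·ln0.21 = 0.3277
  cell (3,c): −0.24·ln0.24 = 0.3425
Sum = 1.871 nats.

1.871 nats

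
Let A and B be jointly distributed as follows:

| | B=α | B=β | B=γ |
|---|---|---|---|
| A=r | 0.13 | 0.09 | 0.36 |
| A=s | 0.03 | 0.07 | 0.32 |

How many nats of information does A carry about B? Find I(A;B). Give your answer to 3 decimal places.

0.023 nats

Marginals: p(A) = (0.5800, 0.4200), p(B) = (0.1600, 0.1600, 0.6800).
I(A;B) = Σ p(x,y)·ln[p(x,y)/(p(x)p(y))].
  (r,α): 0.13·ln(1.4009) = 0.0438
  (r,β): 0.09·ln(0.9698) = -0.0028
  (r,γ): 0.36·ln(0.9128) = -0.0329
  (s,α): 0.03·ln(0.4464) = -0.0242
  (s,β): 0.07·ln(1.0417) = 0.0029
  (s,γ): 0.32·ln(1.1204) = 0.0364
Sum = 0.023 nats.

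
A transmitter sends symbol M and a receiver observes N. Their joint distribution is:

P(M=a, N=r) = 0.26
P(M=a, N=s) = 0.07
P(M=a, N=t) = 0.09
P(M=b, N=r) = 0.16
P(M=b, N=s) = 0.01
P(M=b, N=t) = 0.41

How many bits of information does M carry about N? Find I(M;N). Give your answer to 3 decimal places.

0.195 bits

Marginals: p(M) = (0.4200, 0.5800), p(N) = (0.4200, 0.0800, 0.5000).
I(M;N) = Σ p(x,y)·log₂[p(x,y)/(p(x)p(y))].
  (a,r): 0.26·log₂(1.4739) = 0.1455
  (a,s): 0.07·log₂(2.0833) = 0.0741
  (a,t): 0.09·log₂(0.4286) = -0.1100
  (b,r): 0.16·log₂(0.6568) = -0.0970
  (b,s): 0.01·log₂(0.2155) = -0.0221
  (b,t): 0.41·log₂(1.4138) = 0.2048
Sum = 0.195 bits.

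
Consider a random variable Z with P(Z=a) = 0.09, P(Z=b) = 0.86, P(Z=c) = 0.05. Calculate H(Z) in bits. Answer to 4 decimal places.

H(Z) = −Σ p·log₂ p.
  −(0.09)·log₂(0.09) = 0.31265
  −(0.86)·log₂(0.86) = 0.18713
  −(0.05)·log₂(0.05) = 0.21610
Sum: 0.31265 + 0.18713 + 0.21610 = 0.7159 bits.

0.7159 bits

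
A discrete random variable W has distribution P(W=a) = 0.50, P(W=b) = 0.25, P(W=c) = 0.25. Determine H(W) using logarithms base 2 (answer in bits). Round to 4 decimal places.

H(W) = −Σ p·log₂ p.
  −(0.50)·log₂(0.50) = 0.50000
  −(0.25)·log₂(0.25) = 0.50000
  −(0.25)·log₂(0.25) = 0.50000
Sum: 0.50000 + 0.50000 + 0.50000 = 1.5000 bits.

1.5000 bits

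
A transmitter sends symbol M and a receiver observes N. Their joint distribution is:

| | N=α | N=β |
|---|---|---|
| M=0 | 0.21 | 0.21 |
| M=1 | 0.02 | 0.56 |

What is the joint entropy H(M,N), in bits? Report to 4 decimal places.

1.5270 bits

H(M,N) = −Σ p(x,y)·log₂ p(x,y) over all 4 cells.
  cell (0,α): −0.21·log₂0.21 = 0.47282
  cell (0,β): −0.21·log₂0.21 = 0.47282
  cell (1,α): −0.02·log₂0.02 = 0.11288
  cell (1,β): −0.56·log₂0.56 = 0.46844
Sum = 1.5270 bits.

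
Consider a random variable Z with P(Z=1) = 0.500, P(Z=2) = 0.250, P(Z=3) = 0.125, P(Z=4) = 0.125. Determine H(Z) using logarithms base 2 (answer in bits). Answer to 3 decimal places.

1.750 bits

H(Z) = −Σ p·log₂ p.
  −(0.500)·log₂(0.500) = 0.5000
  −(0.250)·log₂(0.250) = 0.5000
  −(0.125)·log₂(0.125) = 0.3750
  −(0.125)·log₂(0.125) = 0.3750
Sum: 0.5000 + 0.5000 + 0.3750 + 0.3750 = 1.750 bits.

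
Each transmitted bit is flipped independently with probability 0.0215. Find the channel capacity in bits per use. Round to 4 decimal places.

0.8502 bits

Binary symmetric channel: C = 1 − h₂(ε) where h₂ is the binary entropy function.
h₂(0.0215) = −0.0215·log₂0.0215 − 0.9785·log₂0.9785 = 0.1498.
C = 1 − 0.1498 = 0.8502 bits per channel use.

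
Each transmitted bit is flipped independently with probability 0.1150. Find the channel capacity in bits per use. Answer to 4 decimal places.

Binary symmetric channel: C = 1 − h₂(ε) where h₂ is the binary entropy function.
h₂(0.1150) = −0.1150·log₂0.1150 − 0.8850·log₂0.8850 = 0.5148.
C = 1 − 0.5148 = 0.4852 bits per channel use.

0.4852 bits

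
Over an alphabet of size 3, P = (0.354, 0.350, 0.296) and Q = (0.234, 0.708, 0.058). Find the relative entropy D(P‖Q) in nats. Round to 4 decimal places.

D(P‖Q) = Σ p·ln(p/q).
  0.354·ln(0.354/0.234) = 0.14655
  0.350·ln(0.350/0.708) = -0.24658
  0.296·ln(0.296/0.058) = 0.48246
D(P‖Q) = 0.3824 nats.

0.3824 nats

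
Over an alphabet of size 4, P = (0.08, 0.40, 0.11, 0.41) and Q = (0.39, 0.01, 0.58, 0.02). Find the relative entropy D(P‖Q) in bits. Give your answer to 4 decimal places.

D(P‖Q) = Σ p·log₂(p/q).
  0.08·log₂(0.08/0.39) = -0.18283
  0.40·log₂(0.40/0.01) = 2.12877
  0.11·log₂(0.11/0.58) = -0.26384
  0.41·log₂(0.41/0.02) = 1.78660
D(P‖Q) = 3.4687 bits.

3.4687 bits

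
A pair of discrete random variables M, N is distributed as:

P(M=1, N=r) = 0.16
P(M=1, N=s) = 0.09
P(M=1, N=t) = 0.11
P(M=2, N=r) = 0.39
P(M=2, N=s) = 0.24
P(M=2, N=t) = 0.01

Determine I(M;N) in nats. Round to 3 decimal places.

0.094 nats

Marginals: p(M) = (0.3600, 0.6400), p(N) = (0.5500, 0.3300, 0.1200).
I(M;N) = H(M) + H(N) − H(M,N).
H(M) = 0.6534, H(N) = 0.9491, H(M,N) = 1.5085.
I(M;N) = 0.6534 + 0.9491 − 1.5085 = 0.094 nats.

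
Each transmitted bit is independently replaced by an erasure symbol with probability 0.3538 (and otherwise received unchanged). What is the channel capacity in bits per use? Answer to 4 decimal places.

Binary erasure channel: capacity C = 1 − ε.
C = 1 − 0.3538 = 0.6462 bits per channel use.

0.6462 bits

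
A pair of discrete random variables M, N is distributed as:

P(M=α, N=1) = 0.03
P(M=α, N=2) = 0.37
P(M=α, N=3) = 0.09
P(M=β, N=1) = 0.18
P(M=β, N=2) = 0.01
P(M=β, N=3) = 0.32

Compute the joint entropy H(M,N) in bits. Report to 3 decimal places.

2.033 bits

H(M,N) = −Σ p(x,y)·log₂ p(x,y) over all 6 cells.
  cell (α,1): −0.03·log₂0.03 = 0.1518
  cell (α,2): −0.37·log₂0.37 = 0.5307
  cell (α,3): −0.09·log₂0.09 = 0.3127
  cell (β,1): −0.18·log₂0.18 = 0.4453
  cell (β,2): −0.01·log₂0.01 = 0.0664
  cell (β,3): −0.32·log₂0.32 = 0.5260
Sum = 2.033 bits.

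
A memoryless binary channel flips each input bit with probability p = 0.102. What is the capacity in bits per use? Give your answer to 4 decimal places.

Binary symmetric channel: C = 1 − h₂(ε) where h₂ is the binary entropy function.
h₂(0.102) = −0.102·log₂0.102 − 0.898·log₂0.898 = 0.4753.
C = 1 − 0.4753 = 0.5247 bits per channel use.

0.5247 bits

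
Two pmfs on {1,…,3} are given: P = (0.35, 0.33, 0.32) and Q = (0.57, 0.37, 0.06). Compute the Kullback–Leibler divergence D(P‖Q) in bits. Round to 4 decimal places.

0.4721 bits

D(P‖Q) = Σ p·log₂(p/q).
  0.35·log₂(0.35/0.57) = -0.24626
  0.33·log₂(0.33/0.37) = -0.05447
  0.32·log₂(0.32/0.06) = 0.77281
D(P‖Q) = 0.4721 bits.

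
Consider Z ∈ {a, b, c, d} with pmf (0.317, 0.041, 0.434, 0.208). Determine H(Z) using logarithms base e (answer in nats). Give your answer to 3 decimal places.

1.184 nats

H(Z) = −Σ p·ln p.
  −(0.317)·ln(0.317) = 0.3642
  −(0.041)·ln(0.041) = 0.1310
  −(0.434)·ln(0.434) = 0.3623
  −(0.208)·ln(0.208) = 0.3266
Sum: 0.3642 + 0.1310 + 0.3623 + 0.3266 = 1.184 nats.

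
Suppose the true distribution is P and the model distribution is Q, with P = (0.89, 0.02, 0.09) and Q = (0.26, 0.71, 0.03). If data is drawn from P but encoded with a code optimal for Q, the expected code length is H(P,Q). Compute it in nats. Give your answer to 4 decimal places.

1.5213 nats

H(P,Q) = −Σ p·ln q.
  −0.89·ln(0.26) = 1.19890
  −0.02·ln(0.71) = 0.00685
  −0.09·ln(0.03) = 0.31559
H(P,Q) = 1.5213 nats.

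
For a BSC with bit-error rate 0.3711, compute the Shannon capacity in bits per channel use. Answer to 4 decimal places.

Binary symmetric channel: C = 1 − h₂(ε) where h₂ is the binary entropy function.
h₂(0.3711) = −0.3711·log₂0.3711 − 0.6289·log₂0.6289 = 0.9515.
C = 1 − 0.9515 = 0.0485 bits per channel use.

0.0485 bits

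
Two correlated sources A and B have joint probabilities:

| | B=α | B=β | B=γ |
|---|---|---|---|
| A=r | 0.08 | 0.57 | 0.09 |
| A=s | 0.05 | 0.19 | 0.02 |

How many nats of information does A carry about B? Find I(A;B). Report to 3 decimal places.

0.007 nats

Marginals: p(A) = (0.7400, 0.2600), p(B) = (0.1300, 0.7600, 0.1100).
I(A;B) = Σ p(x,y)·ln[p(x,y)/(p(x)p(y))].
  (r,α): 0.08·ln(0.8316) = -0.0148
  (r,β): 0.57·ln(1.0135) = 0.0077
  (r,γ): 0.09·ln(1.1057) = 0.0090
  (s,α): 0.05·ln(1.4793) = 0.0196
  (s,β): 0.19·ln(0.9615) = -0.0075
  (s,γ): 0.02·ln(0.6993) = -0.0072
Sum = 0.007 nats.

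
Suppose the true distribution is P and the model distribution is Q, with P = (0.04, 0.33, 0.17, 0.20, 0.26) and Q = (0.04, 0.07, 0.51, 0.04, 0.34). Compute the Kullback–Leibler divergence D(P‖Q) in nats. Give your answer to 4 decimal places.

0.5771 nats

D(P‖Q) = Σ p·ln(p/q).
  0.04·ln(0.04/0.04) = 0.00000
  0.33·ln(0.33/0.07) = 0.51170
  0.17·ln(0.17/0.51) = -0.18676
  0.20·ln(0.20/0.04) = 0.32189
  0.26·ln(0.26/0.34) = -0.06975
D(P‖Q) = 0.5771 nats.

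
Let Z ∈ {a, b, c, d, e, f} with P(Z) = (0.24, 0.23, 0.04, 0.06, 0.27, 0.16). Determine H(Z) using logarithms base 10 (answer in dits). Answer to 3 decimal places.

0.706 dits

H(Z) = −Σ p·log₁₀ p.
  −(0.24)·log₁₀(0.24) = 0.1487
  −(0.23)·log₁₀(0.23) = 0.1468
  −(0.04)·log₁₀(0.04) = 0.0559
  −(0.06)·log₁₀(0.06) = 0.0733
  −(0.27)·log₁₀(0.27) = 0.1535
  −(0.16)·log₁₀(0.16) = 0.1273
Sum: 0.1487 + 0.1468 + 0.0559 + 0.0733 + 0.1535 + 0.1273 = 0.706 dits.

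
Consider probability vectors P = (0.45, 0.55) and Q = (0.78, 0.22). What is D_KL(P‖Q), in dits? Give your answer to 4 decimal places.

D(P‖Q) = Σ p·log₁₀(p/q).
  0.45·log₁₀(0.45/0.78) = -0.10750
  0.55·log₁₀(0.55/0.22) = 0.21887
D(P‖Q) = 0.1114 dits.

0.1114 dits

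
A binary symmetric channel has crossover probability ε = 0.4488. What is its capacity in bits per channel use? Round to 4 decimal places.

0.0076 bits

Binary symmetric channel: C = 1 − h₂(ε) where h₂ is the binary entropy function.
h₂(0.4488) = −0.4488·log₂0.4488 − 0.5512·log₂0.5512 = 0.9924.
C = 1 − 0.9924 = 0.0076 bits per channel use.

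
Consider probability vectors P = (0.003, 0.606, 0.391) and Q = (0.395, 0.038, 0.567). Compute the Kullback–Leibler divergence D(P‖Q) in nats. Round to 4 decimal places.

1.5182 nats

D(P‖Q) = Σ p·ln(p/q).
  0.003·ln(0.003/0.395) = -0.01464
  0.606·ln(0.606/0.038) = 1.67819
  0.391·ln(0.391/0.567) = -0.14532
D(P‖Q) = 1.5182 nats.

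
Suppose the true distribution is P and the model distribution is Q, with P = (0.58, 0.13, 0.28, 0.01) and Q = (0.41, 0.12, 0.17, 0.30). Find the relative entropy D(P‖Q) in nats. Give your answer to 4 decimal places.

D(P‖Q) = Σ p·ln(p/q).
  0.58·ln(0.58/0.41) = 0.20119
  0.13·ln(0.13/0.12) = 0.01041
  0.28·ln(0.28/0.17) = 0.13972
  0.01·ln(0.01/0.30) = -0.03401
D(P‖Q) = 0.3173 nats.

0.3173 nats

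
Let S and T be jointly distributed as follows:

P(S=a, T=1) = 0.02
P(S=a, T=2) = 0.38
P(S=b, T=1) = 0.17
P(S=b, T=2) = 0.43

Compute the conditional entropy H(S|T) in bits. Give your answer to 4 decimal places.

Marginals: p(S) = (0.4000, 0.6000), p(T) = (0.1900, 0.8100).
H(S|T) = Σ p(T) · H(S|T=·).
  T=1: p=0.1900, H(S|T=1) = 0.4855
  T=2: p=0.8100, H(S|T=2) = 0.9972
Weighted sum = 0.9000 bits.

0.9000 bits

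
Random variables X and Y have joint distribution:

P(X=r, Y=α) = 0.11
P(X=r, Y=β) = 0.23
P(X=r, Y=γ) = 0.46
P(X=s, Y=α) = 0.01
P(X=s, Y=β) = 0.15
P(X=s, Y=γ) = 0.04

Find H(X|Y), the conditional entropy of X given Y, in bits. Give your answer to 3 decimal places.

Marginals: p(X) = (0.8000, 0.2000), p(Y) = (0.1200, 0.3800, 0.5000).
H(X|Y) = Σ p(Y) · H(X|Y=·).
  Y=α: p=0.1200, H(X|Y=α) = 0.4138
  Y=β: p=0.3800, H(X|Y=β) = 0.9678
  Y=γ: p=0.5000, H(X|Y=γ) = 0.4022
Weighted sum = 0.619 bits.

0.619 bits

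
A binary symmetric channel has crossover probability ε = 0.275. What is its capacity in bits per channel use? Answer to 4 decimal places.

0.1515 bits

Binary symmetric channel: C = 1 − h₂(ε) where h₂ is the binary entropy function.
h₂(0.275) = −0.275·log₂0.275 − 0.725·log₂0.725 = 0.8485.
C = 1 − 0.8485 = 0.1515 bits per channel use.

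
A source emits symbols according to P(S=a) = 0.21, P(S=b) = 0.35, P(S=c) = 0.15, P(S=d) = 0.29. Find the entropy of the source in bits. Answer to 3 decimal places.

1.931 bits

H(S) = −Σ p·log₂ p.
  −(0.21)·log₂(0.21) = 0.4728
  −(0.35)·log₂(0.35) = 0.5301
  −(0.15)·log₂(0.15) = 0.4105
  −(0.29)·log₂(0.29) = 0.5179
Sum: 0.4728 + 0.5301 + 0.4105 + 0.5179 = 1.931 bits.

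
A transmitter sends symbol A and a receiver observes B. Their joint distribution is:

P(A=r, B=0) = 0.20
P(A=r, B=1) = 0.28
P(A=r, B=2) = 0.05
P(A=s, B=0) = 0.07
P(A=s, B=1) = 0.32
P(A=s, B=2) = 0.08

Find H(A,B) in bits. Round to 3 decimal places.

2.281 bits

H(A,B) = −Σ p(x,y)·log₂ p(x,y) over all 6 cells.
  cell (r,0): −0.20·log₂0.20 = 0.4644
  cell (r,1): −0.28·log₂0.28 = 0.5142
  cell (r,2): −0.05·log₂0.05 = 0.2161
  cell (s,0): −0.07·log₂0.07 = 0.2686
  cell (s,1): −0.32·log₂0.32 = 0.5260
  cell (s,2): −0.08·log₂0.08 = 0.2915
Sum = 2.281 bits.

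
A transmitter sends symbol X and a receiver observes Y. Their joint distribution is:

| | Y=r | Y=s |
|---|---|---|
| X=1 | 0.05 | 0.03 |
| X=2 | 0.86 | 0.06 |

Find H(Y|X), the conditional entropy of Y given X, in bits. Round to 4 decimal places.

Chain rule: H(Y|X) = H(X,Y) − H(X).
Marginals: p(X) = (0.0800, 0.9200), p(Y) = (0.9100, 0.0900).
H(X,Y) = 0.7985 bits; H(X) = 0.4022 bits.
H(Y|X) = 0.7985 − 0.4022 = 0.3963 bits.

0.3963 bits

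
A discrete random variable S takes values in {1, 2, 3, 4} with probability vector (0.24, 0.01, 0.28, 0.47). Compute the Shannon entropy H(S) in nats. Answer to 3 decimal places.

1.100 nats

H(S) = −Σ p·ln p.
  −(0.24)·ln(0.24) = 0.3425
  −(0.01)·ln(0.01) = 0.0461
  −(0.28)·ln(0.28) = 0.3564
  −(0.47)·ln(0.47) = 0.3549
Sum: 0.3425 + 0.0461 + 0.3564 + 0.3549 = 1.100 nats.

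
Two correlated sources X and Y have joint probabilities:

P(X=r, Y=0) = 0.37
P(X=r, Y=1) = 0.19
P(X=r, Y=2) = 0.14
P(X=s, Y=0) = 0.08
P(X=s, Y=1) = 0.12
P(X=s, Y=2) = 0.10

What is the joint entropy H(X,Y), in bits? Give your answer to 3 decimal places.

H(X,Y) = −Σ p(x,y)·log₂ p(x,y) over all 6 cells.
  cell (r,0): −0.37·log₂0.37 = 0.5307
  cell (r,1): −0.19·log₂0.19 = 0.4552
  cell (r,2): −0.14·log₂0.14 = 0.3971
  cell (s,0): −0.08·log₂0.08 = 0.2915
  cell (s,1): −0.12·log₂0.12 = 0.3671
  cell (s,2): −0.10·log₂0.10 = 0.3322
Sum = 2.374 bits.

2.374 bits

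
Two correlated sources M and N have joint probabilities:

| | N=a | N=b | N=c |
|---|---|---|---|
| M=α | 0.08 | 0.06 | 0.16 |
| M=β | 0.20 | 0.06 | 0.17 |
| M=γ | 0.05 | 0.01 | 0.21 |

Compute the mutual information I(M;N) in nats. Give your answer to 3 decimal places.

0.062 nats

Marginals: p(M) = (0.3000, 0.4300, 0.2700), p(N) = (0.3300, 0.1300, 0.5400).
I(M;N) = Σ p(x,y)·ln[p(x,y)/(p(x)p(y))].
  (α,a): 0.08·ln(0.8081) = -0.0170
  (α,b): 0.06·ln(1.5385) = 0.0258
  (α,c): 0.16·ln(0.9877) = -0.0020
  (β,a): 0.20·ln(1.4094) = 0.0686
  (β,b): 0.06·ln(1.0733) = 0.0042
  (β,c): 0.17·ln(0.7321) = -0.0530
  (γ,a): 0.05·ln(0.5612) = -0.0289
  (γ,b): 0.01·ln(0.2849) = -0.0126
  (γ,c): 0.21·ln(1.4403) = 0.0766
Sum = 0.062 nats.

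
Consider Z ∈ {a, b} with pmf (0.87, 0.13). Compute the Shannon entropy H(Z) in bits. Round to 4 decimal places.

H(Z) = −Σ p·log₂ p.
  −(0.87)·log₂(0.87) = 0.17479
  −(0.13)·log₂(0.13) = 0.38264
Sum: 0.17479 + 0.38264 = 0.5574 bits.

0.5574 bits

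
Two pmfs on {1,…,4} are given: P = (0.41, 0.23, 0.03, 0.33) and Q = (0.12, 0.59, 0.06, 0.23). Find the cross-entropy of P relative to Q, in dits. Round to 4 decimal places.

H(P,Q) = −Σ p·log₁₀ q.
  −0.41·log₁₀(0.12) = 0.37754
  −0.23·log₁₀(0.59) = 0.05270
  −0.03·log₁₀(0.06) = 0.03666
  −0.33·log₁₀(0.23) = 0.21063
H(P,Q) = 0.6775 dits.

0.6775 dits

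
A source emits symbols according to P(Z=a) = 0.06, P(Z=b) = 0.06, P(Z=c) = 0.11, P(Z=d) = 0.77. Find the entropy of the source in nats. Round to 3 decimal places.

H(Z) = −Σ p·ln p.
  −(0.06)·ln(0.06) = 0.1688
  −(0.06)·ln(0.06) = 0.1688
  −(0.11)·ln(0.11) = 0.2428
  −(0.77)·ln(0.77) = 0.2013
Sum: 0.1688 + 0.1688 + 0.2428 + 0.2013 = 0.782 nats.

0.782 nats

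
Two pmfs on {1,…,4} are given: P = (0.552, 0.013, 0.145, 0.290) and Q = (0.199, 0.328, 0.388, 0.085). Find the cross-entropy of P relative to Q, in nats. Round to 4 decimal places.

1.7578 nats

H(P,Q) = −Σ p·ln q.
  −0.552·ln(0.199) = 0.89118
  −0.013·ln(0.328) = 0.01449
  −0.145·ln(0.388) = 0.13728
  −0.290·ln(0.085) = 0.71488
H(P,Q) = 1.7578 nats.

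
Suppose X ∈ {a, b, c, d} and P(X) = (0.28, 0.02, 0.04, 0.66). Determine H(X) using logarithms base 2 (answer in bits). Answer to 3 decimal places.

1.208 bits

H(X) = −Σ p·log₂ p.
  −(0.28)·log₂(0.28) = 0.5142
  −(0.02)·log₂(0.02) = 0.1129
  −(0.04)·log₂(0.04) = 0.1858
  −(0.66)·log₂(0.66) = 0.3956
Sum: 0.5142 + 0.1129 + 0.1858 + 0.3956 = 1.208 bits.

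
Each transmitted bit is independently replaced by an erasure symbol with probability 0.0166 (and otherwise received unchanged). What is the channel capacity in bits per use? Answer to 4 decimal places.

0.9834 bits

Binary erasure channel: capacity C = 1 − ε.
C = 1 − 0.0166 = 0.9834 bits per channel use.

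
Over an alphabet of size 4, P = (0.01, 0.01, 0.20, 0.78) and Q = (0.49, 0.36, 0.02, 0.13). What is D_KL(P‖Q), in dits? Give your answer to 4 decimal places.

0.7745 dits

D(P‖Q) = Σ p·log₁₀(p/q).
  0.01·log₁₀(0.01/0.49) = -0.01690
  0.01·log₁₀(0.01/0.36) = -0.01556
  0.20·log₁₀(0.20/0.02) = 0.20000
  0.78·log₁₀(0.78/0.13) = 0.60696
D(P‖Q) = 0.7745 dits.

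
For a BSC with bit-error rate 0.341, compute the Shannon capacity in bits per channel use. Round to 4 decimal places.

Binary symmetric channel: C = 1 − h₂(ε) where h₂ is the binary entropy function.
h₂(0.341) = −0.341·log₂0.341 − 0.659·log₂0.659 = 0.9258.
C = 1 − 0.9258 = 0.0742 bits per channel use.

0.0742 bits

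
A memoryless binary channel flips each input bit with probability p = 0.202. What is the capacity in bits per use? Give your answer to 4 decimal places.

Binary symmetric channel: C = 1 − h₂(ε) where h₂ is the binary entropy function.
h₂(0.202) = −0.202·log₂0.202 − 0.798·log₂0.798 = 0.7259.
C = 1 − 0.7259 = 0.2741 bits per channel use.

0.2741 bits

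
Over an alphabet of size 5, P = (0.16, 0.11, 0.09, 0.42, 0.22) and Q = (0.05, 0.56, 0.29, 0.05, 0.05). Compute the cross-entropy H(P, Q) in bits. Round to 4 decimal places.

H(P,Q) = −Σ p·log₂ q.
  −0.16·log₂(0.05) = 0.69151
  −0.11·log₂(0.56) = 0.09202
  −0.09·log₂(0.29) = 0.16073
  −0.42·log₂(0.05) = 1.81521
  −0.22·log₂(0.05) = 0.95082
H(P,Q) = 3.7103 bits.

3.7103 bits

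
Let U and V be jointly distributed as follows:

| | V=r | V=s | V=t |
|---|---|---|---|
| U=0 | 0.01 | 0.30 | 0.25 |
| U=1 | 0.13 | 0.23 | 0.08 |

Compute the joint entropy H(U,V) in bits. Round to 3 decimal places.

2.249 bits

H(U,V) = −Σ p(x,y)·log₂ p(x,y) over all 6 cells.
  cell (0,r): −0.01·log₂0.01 = 0.0664
  cell (0,s): −0.30·log₂0.30 = 0.5211
  cell (0,t): −0.25·log₂0.25 = 0.5000
  cell (1,r): −0.13·log₂0.13 = 0.3826
  cell (1,s): −0.23·log₂0.23 = 0.4877
  cell (1,t): −0.08·log₂0.08 = 0.2915
Sum = 2.249 bits.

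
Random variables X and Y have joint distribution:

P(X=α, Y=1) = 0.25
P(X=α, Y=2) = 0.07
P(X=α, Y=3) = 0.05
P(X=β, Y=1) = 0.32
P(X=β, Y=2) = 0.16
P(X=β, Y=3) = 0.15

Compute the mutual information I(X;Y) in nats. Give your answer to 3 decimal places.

Marginals: p(X) = (0.3700, 0.6300), p(Y) = (0.5700, 0.2300, 0.2000).
I(X;Y) = Σ p(x,y)·ln[p(x,y)/(p(x)p(y))].
  (α,1): 0.25·ln(1.1854) = 0.0425
  (α,2): 0.07·ln(0.8226) = -0.0137
  (α,3): 0.05·ln(0.6757) = -0.0196
  (β,1): 0.32·ln(0.8911) = -0.0369
  (β,2): 0.16·ln(1.1042) = 0.0159
  (β,3): 0.15·ln(1.1905) = 0.0262
Sum = 0.014 nats.

0.014 nats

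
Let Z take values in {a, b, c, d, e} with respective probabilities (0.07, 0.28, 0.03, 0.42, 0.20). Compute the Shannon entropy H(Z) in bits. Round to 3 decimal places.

H(Z) = −Σ p·log₂ p.
  −(0.07)·log₂(0.07) = 0.2686
  −(0.28)·log₂(0.28) = 0.5142
  −(0.03)·log₂(0.03) = 0.1518
  −(0.42)·log₂(0.42) = 0.5256
  −(0.20)·log₂(0.20) = 0.4644
Sum: 0.2686 + 0.5142 + 0.1518 + 0.5256 + 0.4644 = 1.925 bits.

1.925 bits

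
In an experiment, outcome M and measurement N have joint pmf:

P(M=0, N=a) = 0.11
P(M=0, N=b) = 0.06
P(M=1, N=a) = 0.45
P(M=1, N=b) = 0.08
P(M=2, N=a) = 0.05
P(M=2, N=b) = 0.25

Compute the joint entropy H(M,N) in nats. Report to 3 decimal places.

1.469 nats

H(M,N) = −Σ p(x,y)·ln p(x,y) over all 6 cells.
  cell (0,a): −0.11·ln0.11 = 0.2428
  cell (0,b): −0.06·ln0.06 = 0.1688
  cell (1,a): −0.45·ln0.45 = 0.3593
  cell (1,b): −0.08·ln0.08 = 0.2021
  cell (2,a): −0.05·ln0.05 = 0.1498
  cell (2,b): −0.25·ln0.25 = 0.3466
Sum = 1.469 nats.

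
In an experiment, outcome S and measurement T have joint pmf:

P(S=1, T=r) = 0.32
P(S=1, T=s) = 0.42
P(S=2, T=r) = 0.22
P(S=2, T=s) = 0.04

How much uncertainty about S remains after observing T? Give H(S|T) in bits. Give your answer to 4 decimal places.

Marginals: p(S) = (0.7400, 0.2600), p(T) = (0.5400, 0.4600).
H(S|T) = Σ p(T) · H(S|T=·).
  T=r: p=0.5400, H(S|T=r) = 0.9751
  T=s: p=0.4600, H(S|T=s) = 0.4262
Weighted sum = 0.7226 bits.

0.7226 bits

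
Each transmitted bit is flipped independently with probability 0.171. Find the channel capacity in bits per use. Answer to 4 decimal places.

0.3400 bits

Binary symmetric channel: C = 1 − h₂(ε) where h₂ is the binary entropy function.
h₂(0.171) = −0.171·log₂0.171 − 0.829·log₂0.829 = 0.6600.
C = 1 − 0.6600 = 0.3400 bits per channel use.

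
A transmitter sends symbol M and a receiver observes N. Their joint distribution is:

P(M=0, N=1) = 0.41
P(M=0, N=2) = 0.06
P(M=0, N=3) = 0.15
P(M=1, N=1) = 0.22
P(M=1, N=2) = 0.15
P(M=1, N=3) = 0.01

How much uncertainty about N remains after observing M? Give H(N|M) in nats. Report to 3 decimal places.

Marginals: p(M) = (0.6200, 0.3800), p(N) = (0.6300, 0.2100, 0.1600).
H(N|M) = Σ p(M) · H(N|M=·).
  M=0: p=0.6200, H(N|M=0) = 0.8428
  M=1: p=0.3800, H(N|M=1) = 0.7791
Weighted sum = 0.819 nats.

0.819 nats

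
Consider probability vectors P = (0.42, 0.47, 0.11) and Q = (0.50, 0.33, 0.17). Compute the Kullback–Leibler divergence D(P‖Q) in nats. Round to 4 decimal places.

0.0451 nats

D(P‖Q) = Σ p·ln(p/q).
  0.42·ln(0.42/0.50) = -0.07323
  0.47·ln(0.47/0.33) = 0.16621
  0.11·ln(0.11/0.17) = -0.04788
D(P‖Q) = 0.0451 nats.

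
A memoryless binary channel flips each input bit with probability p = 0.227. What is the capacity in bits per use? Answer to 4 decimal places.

Binary symmetric channel: C = 1 − h₂(ε) where h₂ is the binary entropy function.
h₂(0.227) = −0.227·log₂0.227 − 0.773·log₂0.773 = 0.7727.
C = 1 − 0.7727 = 0.2273 bits per channel use.

0.2273 bits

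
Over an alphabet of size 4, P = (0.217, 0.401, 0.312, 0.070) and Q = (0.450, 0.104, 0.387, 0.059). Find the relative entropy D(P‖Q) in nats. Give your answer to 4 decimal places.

0.3277 nats

D(P‖Q) = Σ p·ln(p/q).
  0.217·ln(0.217/0.450) = -0.15827
  0.401·ln(0.401/0.104) = 0.54118
  0.312·ln(0.312/0.387) = -0.06721
  0.070·ln(0.070/0.059) = 0.01197
D(P‖Q) = 0.3277 nats.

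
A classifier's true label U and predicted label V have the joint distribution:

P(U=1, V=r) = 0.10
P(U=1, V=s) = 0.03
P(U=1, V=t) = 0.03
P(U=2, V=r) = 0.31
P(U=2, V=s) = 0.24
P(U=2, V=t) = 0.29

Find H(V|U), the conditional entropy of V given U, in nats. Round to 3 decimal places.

Chain rule: H(V|U) = H(U,V) − H(U).
Marginals: p(U) = (0.1600, 0.8400), p(V) = (0.4100, 0.2700, 0.3200).
H(U,V) = 1.5052 nats; H(U) = 0.4397 nats.
H(V|U) = 1.5052 − 0.4397 = 1.066 nats.

1.066 nats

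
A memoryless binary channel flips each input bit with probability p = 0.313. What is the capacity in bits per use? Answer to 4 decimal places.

0.1034 bits

Binary symmetric channel: C = 1 − h₂(ε) where h₂ is the binary entropy function.
h₂(0.313) = −0.313·log₂0.313 − 0.687·log₂0.687 = 0.8966.
C = 1 − 0.8966 = 0.1034 bits per channel use.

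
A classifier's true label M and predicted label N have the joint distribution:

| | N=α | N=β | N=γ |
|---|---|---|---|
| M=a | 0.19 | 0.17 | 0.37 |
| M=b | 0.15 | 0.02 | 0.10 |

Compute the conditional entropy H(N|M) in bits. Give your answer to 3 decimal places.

Marginals: p(M) = (0.7300, 0.2700), p(N) = (0.3400, 0.1900, 0.4700).
H(N|M) = Σ p(M) · H(N|M=·).
  M=a: p=0.7300, H(N|M=a) = 1.4919
  M=b: p=0.2700, H(N|M=b) = 1.2800
Weighted sum = 1.435 bits.

1.435 bits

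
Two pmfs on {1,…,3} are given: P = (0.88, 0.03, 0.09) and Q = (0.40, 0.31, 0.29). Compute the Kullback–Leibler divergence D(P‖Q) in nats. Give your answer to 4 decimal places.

0.5185 nats

D(P‖Q) = Σ p·ln(p/q).
  0.88·ln(0.88/0.40) = 0.69384
  0.03·ln(0.03/0.31) = -0.07006
  0.09·ln(0.09/0.29) = -0.10531
D(P‖Q) = 0.5185 nats.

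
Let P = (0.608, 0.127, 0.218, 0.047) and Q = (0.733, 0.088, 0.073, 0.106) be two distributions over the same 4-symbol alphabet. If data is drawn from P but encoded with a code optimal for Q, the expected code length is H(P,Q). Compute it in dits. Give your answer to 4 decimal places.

H(P,Q) = −Σ p·log₁₀ q.
  −0.608·log₁₀(0.733) = 0.08202
  −0.127·log₁₀(0.088) = 0.13405
  −0.218·log₁₀(0.073) = 0.24780
  −0.047·log₁₀(0.106) = 0.04581
H(P,Q) = 0.5097 dits.

0.5097 dits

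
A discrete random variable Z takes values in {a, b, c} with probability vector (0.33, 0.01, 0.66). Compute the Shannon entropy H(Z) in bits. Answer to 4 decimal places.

H(Z) = −Σ p·log₂ p.
  −(0.33)·log₂(0.33) = 0.52782
  −(0.01)·log₂(0.01) = 0.06644
  −(0.66)·log₂(0.66) = 0.39564
Sum: 0.52782 + 0.06644 + 0.39564 = 0.9899 bits.

0.9899 bits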